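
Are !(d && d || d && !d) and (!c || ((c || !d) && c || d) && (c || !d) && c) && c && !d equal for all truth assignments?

No

E1: !(d && d || d && !d)
    = !d   (distribution)
E2: (!c || ((c || !d) && c || d) && (c || !d) && c) && c && !d
    = (!c || (c || !d) && c) && c && !d   (absorption)
    = (!c || c) && c && !d   (absorption)
    = c && !d   (complement / identity)
These differ: at c=0, d=0, E1 = 1 but E2 = 0.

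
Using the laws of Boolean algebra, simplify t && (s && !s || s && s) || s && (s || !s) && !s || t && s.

t && s

t && (s && !s || s && s) || s && (s || !s) && !s || t && s
= t && s || s && (s || !s) && !s || t && s   [distribution]
= t && s || s && !s || t && s   [complement / identity]
= t && s || t && s   [complement / identity]
= (t || t) && s   [distribution]
= t && s   [idempotence]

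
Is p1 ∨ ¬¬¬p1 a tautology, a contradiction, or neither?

p1 ∨ ¬¬¬p1
= p1 ∨ ¬p1   — double negation
= True   — complement

tautology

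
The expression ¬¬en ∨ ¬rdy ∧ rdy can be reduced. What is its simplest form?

en

¬¬en ∨ ¬rdy ∧ rdy
= ¬¬en
= en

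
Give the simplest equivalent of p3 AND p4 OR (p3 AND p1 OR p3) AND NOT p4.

p3

p3 AND p4 OR (p3 AND p1 OR p3) AND NOT p4
= p3 AND p4 OR p3 AND NOT p4   [absorption]
= p3   [distribution]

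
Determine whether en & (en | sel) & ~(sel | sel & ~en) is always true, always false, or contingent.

contingent

en & (en | sel) & ~(sel | sel & ~en)
= en & (en | sel) & ~sel
= en & ~sel
This depends on en, sel, so it is not a constant.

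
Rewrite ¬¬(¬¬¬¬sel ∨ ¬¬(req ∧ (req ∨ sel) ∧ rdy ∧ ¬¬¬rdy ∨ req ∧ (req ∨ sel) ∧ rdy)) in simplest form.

¬¬(¬¬¬¬sel ∨ ¬¬(req ∧ (req ∨ sel) ∧ rdy ∧ ¬¬¬rdy ∨ req ∧ (req ∨ sel) ∧ rdy))
= ¬¬(¬¬¬¬sel ∨ ¬¬(req ∧ (req ∨ sel) ∧ rdy ∧ ¬rdy ∨ req ∧ (req ∨ sel) ∧ rdy))   (double negation)
= ¬¬(¬¬sel ∨ ¬¬(req ∧ (req ∨ sel) ∧ rdy ∧ ¬rdy ∨ req ∧ (req ∨ sel) ∧ rdy))   (double negation)
= ¬¬(¬¬sel ∨ ¬¬(req ∧ (req ∨ sel) ∧ rdy))   (absorption)
= ¬(¬sel ∧ ¬(req ∧ (req ∨ sel) ∧ rdy))   (De Morgan)
= ¬(¬sel ∧ ¬(req ∧ rdy))   (absorption)
= sel ∨ req ∧ rdy   (De Morgan)

sel ∨ req ∧ rdy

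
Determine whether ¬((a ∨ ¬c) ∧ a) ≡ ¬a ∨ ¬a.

Yes

E1: ¬((a ∨ ¬c) ∧ a)
    = ¬a   (absorption)
E2: ¬a ∨ ¬a
    = ¬a   (idempotence)
Both reduce to ¬a, so they are equivalent.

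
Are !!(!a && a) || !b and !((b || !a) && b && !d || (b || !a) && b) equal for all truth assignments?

E1: !!(!a && a) || !b
    = !a && a || !b
    = !b
E2: !((b || !a) && b && !d || (b || !a) && b)
    = !((b || !a) && b)
    = !b
Both reduce to !b, so they are equivalent.

Yes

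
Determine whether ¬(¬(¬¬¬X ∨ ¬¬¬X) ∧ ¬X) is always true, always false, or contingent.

always true

¬(¬(¬¬¬X ∨ ¬¬¬X) ∧ ¬X)
= ¬(¬¬¬¬X ∧ ¬X)   (idempotence)
= ¬¬¬X ∨ X   (De Morgan)
= ¬X ∨ X   (double negation)
= True   (complement)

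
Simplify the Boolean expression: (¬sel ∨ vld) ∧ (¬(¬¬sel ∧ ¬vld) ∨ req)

¬sel ∨ vld

(¬sel ∨ vld) ∧ (¬(¬¬sel ∧ ¬vld) ∨ req)
= (¬sel ∨ vld) ∧ (¬sel ∨ vld ∨ req)   (De Morgan)
= ¬sel ∨ vld   (absorption)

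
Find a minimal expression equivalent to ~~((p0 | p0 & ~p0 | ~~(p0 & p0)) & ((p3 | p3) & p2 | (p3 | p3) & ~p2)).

~~((p0 | p0 & ~p0 | ~~(p0 & p0)) & ((p3 | p3) & p2 | (p3 | p3) & ~p2))
= ~~((p0 | p0 & ~p0 | p0 & p0) & ((p3 | p3) & p2 | (p3 | p3) & ~p2))   [double negation]
= ~~((p0 | p0) & ((p3 | p3) & p2 | (p3 | p3) & ~p2))   [distribution]
= ~~((p0 | p0) & (p3 | p3))   [distribution]
= (p0 | p0) & (p3 | p3)   [double negation]
= (p0 | p0) & p3   [idempotence]
= p0 & p3   [idempotence]

p0 & p3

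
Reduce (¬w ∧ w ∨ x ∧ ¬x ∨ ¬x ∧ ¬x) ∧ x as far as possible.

False

(¬w ∧ w ∨ x ∧ ¬x ∨ ¬x ∧ ¬x) ∧ x
= (¬w ∧ w ∨ ¬x) ∧ x   — distribution
= ¬x ∧ x   — complement / identity
= False   — complement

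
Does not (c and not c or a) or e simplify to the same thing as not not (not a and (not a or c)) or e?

Yes

E1: not (c and not c or a) or e
    = not a or e   — complement / identity
E2: not not (not a and (not a or c)) or e
    = not not not a or e   — absorption
    = not a or e   — double negation
Both reduce to not a or e, so they are equivalent.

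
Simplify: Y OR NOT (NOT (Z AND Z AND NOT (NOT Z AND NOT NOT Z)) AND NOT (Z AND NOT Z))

Y OR NOT (NOT (Z AND Z AND NOT (NOT Z AND NOT NOT Z)) AND NOT (Z AND NOT Z))
= Y OR NOT (NOT (Z AND Z AND (Z OR NOT Z)) AND NOT (Z AND NOT Z))   — De Morgan
= Y OR NOT (NOT (Z AND Z) AND NOT (Z AND NOT Z))   — complement / identity
= Y OR Z AND Z OR Z AND NOT Z   — De Morgan
= Y OR Z   — distribution

Y OR Z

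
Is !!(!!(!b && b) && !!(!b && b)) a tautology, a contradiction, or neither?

contradiction

!!(!!(!b && b) && !!(!b && b))
= !!!!(!b && b)   (idempotence)
= !!(!b && b)   (double negation)
= !b && b   (double negation)
= false   (complement)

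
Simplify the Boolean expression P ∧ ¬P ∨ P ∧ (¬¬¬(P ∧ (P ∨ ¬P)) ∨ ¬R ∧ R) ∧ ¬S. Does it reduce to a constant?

P ∧ ¬P ∨ P ∧ (¬¬¬(P ∧ (P ∨ ¬P)) ∨ ¬R ∧ R) ∧ ¬S
= P ∧ ¬P ∨ P ∧ (¬(P ∧ (P ∨ ¬P)) ∨ ¬R ∧ R) ∧ ¬S   (double negation)
= P ∧ ¬P ∨ P ∧ ¬(P ∧ (P ∨ ¬P)) ∧ ¬S   (complement / identity)
= P ∧ ¬P ∨ P ∧ ¬P ∧ ¬S   (complement / identity)
= P ∧ ¬P   (absorption)
= False   (complement)

False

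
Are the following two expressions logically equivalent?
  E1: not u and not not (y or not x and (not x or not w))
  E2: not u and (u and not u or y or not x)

Yes

E1: not u and not not (y or not x and (not x or not w))
    = not u and (y or not x and (not x or not w))   [double negation]
    = not u and (y or not x)   [absorption]
E2: not u and (u and not u or y or not x)
    = not u and (y or not x)   [complement / identity]
Both reduce to not u and (y or not x), so they are equivalent.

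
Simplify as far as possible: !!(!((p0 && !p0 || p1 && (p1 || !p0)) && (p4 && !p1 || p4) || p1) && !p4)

!!(!((p0 && !p0 || p1 && (p1 || !p0)) && (p4 && !p1 || p4) || p1) && !p4)
= !!(!((p0 && !p0 || p1 && (p1 || !p0)) && p4 || p1) && !p4)   — absorption
= !!(!((p0 && !p0 || p1) && p4 || p1) && !p4)   — absorption
= !!(!(p1 && p4 || p1) && !p4)   — complement / identity
= !!(!p1 && !p4)   — absorption
= !p1 && !p4   — double negation

!p1 && !p4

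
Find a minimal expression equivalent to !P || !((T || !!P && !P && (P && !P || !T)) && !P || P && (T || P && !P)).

!P || !((T || !!P && !P && (P && !P || !T)) && !P || P && (T || P && !P))
= !P || !((T || P && !P && (P && !P || !T)) && !P || P && (T || P && !P))   — double negation
= !P || !((T || P && !P) && !P || P && (T || P && !P))   — absorption
= !P || !(T || P && !P)   — distribution
= !P || !T   — complement / identity

!P || !T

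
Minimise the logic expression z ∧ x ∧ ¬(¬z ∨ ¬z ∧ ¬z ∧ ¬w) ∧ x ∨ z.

z ∧ x ∧ ¬(¬z ∨ ¬z ∧ ¬z ∧ ¬w) ∧ x ∨ z
= z ∧ x ∧ ¬(¬z ∨ ¬z ∧ ¬w) ∧ x ∨ z   (idempotence)
= z ∧ x ∧ ¬¬z ∧ x ∨ z   (absorption)
= z ∧ x ∧ z ∧ x ∨ z   (double negation)
= z ∧ x ∨ z   (idempotence)
= z   (absorption)

z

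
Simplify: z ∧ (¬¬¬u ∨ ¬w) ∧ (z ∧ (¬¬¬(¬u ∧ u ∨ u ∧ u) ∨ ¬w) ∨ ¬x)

z ∧ (¬u ∨ ¬w)

z ∧ (¬¬¬u ∨ ¬w) ∧ (z ∧ (¬¬¬(¬u ∧ u ∨ u ∧ u) ∨ ¬w) ∨ ¬x)
= z ∧ (¬¬¬u ∨ ¬w) ∧ (z ∧ (¬¬¬u ∨ ¬w) ∨ ¬x)   (distribution)
= z ∧ (¬¬¬u ∨ ¬w)   (absorption)
= z ∧ (¬u ∨ ¬w)   (double negation)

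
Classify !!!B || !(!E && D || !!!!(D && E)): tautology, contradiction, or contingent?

contingent

!!!B || !(!E && D || !!!!(D && E))
= !!!B || !(!E && D || !!(D && E))   [double negation]
= !!!B || !(!E && D || D && E)   [double negation]
= !!!B || !D   [distribution]
= !B || !D   [double negation]
This depends on B, D, so it is not a constant.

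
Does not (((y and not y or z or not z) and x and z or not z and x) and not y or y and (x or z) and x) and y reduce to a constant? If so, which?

not (((y and not y or z or not z) and x and z or not z and x) and not y or y and (x or z) and x) and y
= not (((z or not z) and x and z or not z and x) and not y or y and (x or z) and x) and y   (complement / identity)
= not ((x and z or not z and x) and not y or y and (x or z) and x) and y   (complement / identity)
= not (x and not y or y and (x or z) and x) and y   (distribution)
= not (x and not y or y and x) and y   (absorption)
= not x and y   (distribution)
This depends on x, y, so it is not a constant.

no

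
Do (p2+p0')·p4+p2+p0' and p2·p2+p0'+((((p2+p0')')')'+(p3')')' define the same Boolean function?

E1: (p2+p0')·p4+p2+p0'
    = p2+p0'   [absorption]
E2: p2·p2+p0'+((((p2+p0')')')'+(p3')')'
    = p2·p2+p0'+((p2+p0')')'·p3'   [De Morgan]
    = p2+p0'+((p2+p0')')'·p3'   [idempotence]
    = p2+p0'+(p2+p0')·p3'   [double negation]
    = p2+p0'   [absorption]
Both reduce to p2+p0', so they are equivalent.

Yes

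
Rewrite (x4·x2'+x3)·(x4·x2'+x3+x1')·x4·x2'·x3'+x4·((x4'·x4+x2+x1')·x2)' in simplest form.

x4·x2'

(x4·x2'+x3)·(x4·x2'+x3+x1')·x4·x2'·x3'+x4·((x4'·x4+x2+x1')·x2)'
= (x4·x2'+x3)·x4·x2'·x3'+x4·((x4'·x4+x2+x1')·x2)'
= (x4·x2'+x3)·x4·x2'·x3'+x4·((x2+x1')·x2)'
= (x4·x2'+x3)·x4·x2'·x3'+x4·x2'
= x4·x2'·x3'+x4·x2'
= x4·x2'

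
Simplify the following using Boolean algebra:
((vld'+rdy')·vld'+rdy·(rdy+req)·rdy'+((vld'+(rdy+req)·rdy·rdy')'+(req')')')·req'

((vld'+rdy')·vld'+rdy·(rdy+req)·rdy'+((vld'+(rdy+req)·rdy·rdy')'+(req')')')·req'
= ((vld'+rdy')·vld'+rdy·(rdy+req)·rdy'+(vld'+(rdy+req)·rdy·rdy')·req')·req'   — De Morgan
= ((vld'+rdy')·vld'+rdy·rdy'+(vld'+(rdy+req)·rdy·rdy')·req')·req'   — absorption
= (vld'+rdy·rdy'+(vld'+(rdy+req)·rdy·rdy')·req')·req'   — absorption
= (vld'+rdy·rdy'+(vld'+rdy·rdy')·req')·req'   — absorption
= (vld'+rdy·rdy')·req'   — absorption
= vld'·req'   — complement / identity

vld'·req'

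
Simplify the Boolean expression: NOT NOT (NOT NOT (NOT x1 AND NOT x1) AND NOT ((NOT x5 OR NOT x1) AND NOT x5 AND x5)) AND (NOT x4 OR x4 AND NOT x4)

NOT x1 AND NOT x4

NOT NOT (NOT NOT (NOT x1 AND NOT x1) AND NOT ((NOT x5 OR NOT x1) AND NOT x5 AND x5)) AND (NOT x4 OR x4 AND NOT x4)
= NOT NOT (NOT NOT (NOT x1 AND NOT x1) AND NOT (NOT x5 AND x5)) AND (NOT x4 OR x4 AND NOT x4)   (absorption)
= NOT (NOT (NOT x1 AND NOT x1) OR NOT x5 AND x5) AND (NOT x4 OR x4 AND NOT x4)   (De Morgan)
= NOT NOT (NOT x1 AND NOT x1) AND (NOT x4 OR x4 AND NOT x4)   (complement / identity)
= NOT NOT NOT x1 AND (NOT x4 OR x4 AND NOT x4)   (idempotence)
= NOT NOT NOT x1 AND NOT x4   (complement / identity)
= NOT x1 AND NOT x4   (double negation)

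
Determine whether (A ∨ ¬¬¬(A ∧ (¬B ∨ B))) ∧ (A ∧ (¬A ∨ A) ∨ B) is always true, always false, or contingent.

contingent

(A ∨ ¬¬¬(A ∧ (¬B ∨ B))) ∧ (A ∧ (¬A ∨ A) ∨ B)
= (A ∨ ¬¬¬A) ∧ (A ∧ (¬A ∨ A) ∨ B)   (complement / identity)
= (A ∨ ¬¬¬A) ∧ (A ∨ B)   (complement / identity)
= (A ∨ ¬A) ∧ (A ∨ B)   (double negation)
= A ∨ B   (complement / identity)
This depends on A, B, so it is not a constant.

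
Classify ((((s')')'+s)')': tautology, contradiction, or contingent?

((((s')')'+s)')'
= ((s')')'+s   [double negation]
= s'+s   [double negation]
= 1   [complement]

tautology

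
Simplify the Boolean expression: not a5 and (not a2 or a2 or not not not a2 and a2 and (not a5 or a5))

not a5 and (not a2 or a2 or not not not a2 and a2 and (not a5 or a5))
= not a5 and (not a2 or a2 or not a2 and a2 and (not a5 or a5))   (double negation)
= not a5 and (not a2 or a2 or not a2 and a2)   (complement / identity)
= not a5 and (not a2 or a2)   (complement / identity)
= not a5   (complement / identity)

not a5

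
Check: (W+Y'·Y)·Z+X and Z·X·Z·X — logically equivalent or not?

E1: (W+Y'·Y)·Z+X
    = W·Z+X   [complement / identity]
E2: Z·X·Z·X
    = Z·X   [idempotence]
These differ: at W=1, X=1, Y=0, Z=0, E1 = 1 but E2 = 0.

No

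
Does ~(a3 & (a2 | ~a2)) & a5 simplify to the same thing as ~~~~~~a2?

No

E1: ~(a3 & (a2 | ~a2)) & a5
    = ~a3 & a5   — complement / identity
E2: ~~~~~~a2
    = ~~~~a2   — double negation
    = ~~a2   — double negation
    = a2   — double negation
These differ: at a2=1, a3=0, a5=0, E1 = 0 but E2 = 1.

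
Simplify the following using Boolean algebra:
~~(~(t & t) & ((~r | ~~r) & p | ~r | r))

~~(~(t & t) & ((~r | ~~r) & p | ~r | r))
= ~~(~(t & t) & ((~r | r) & p | ~r | r))   — double negation
= ~~(~t & ((~r | r) & p | ~r | r))   — idempotence
= ~~(~t & (~r | r))   — absorption
= ~t & (~r | r)   — double negation
= ~t   — complement / identity

~t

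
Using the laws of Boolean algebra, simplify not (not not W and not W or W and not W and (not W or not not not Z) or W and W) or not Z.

not (not not W and not W or W and not W and (not W or not not not Z) or W and W) or not Z
= not (W and not W or W and not W and (not W or not not not Z) or W and W) or not Z
= not (W and not W or W and not W and (not W or not Z) or W and W) or not Z
= not (W and not W and (not W or not Z) or W and W) or not Z
= not (W and not W or W and W) or not Z
= not W or not Z

not W or not Z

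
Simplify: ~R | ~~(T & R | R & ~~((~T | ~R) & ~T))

1

~R | ~~(T & R | R & ~~((~T | ~R) & ~T))
= ~R | ~~(T & R | R & ~~~T)
= ~R | T & R | R & ~~~T
= ~R | T & R | R & ~T
= ~R | R
= 1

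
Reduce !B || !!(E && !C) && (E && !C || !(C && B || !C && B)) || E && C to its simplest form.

!B || !!(E && !C) && (E && !C || !(C && B || !C && B)) || E && C
= !B || E && !C && (E && !C || !(C && B || !C && B)) || E && C   (double negation)
= !B || E && !C && (E && !C || !B) || E && C   (distribution)
= !B || E && !C || E && C   (absorption)
= !B || E   (distribution)

!B || E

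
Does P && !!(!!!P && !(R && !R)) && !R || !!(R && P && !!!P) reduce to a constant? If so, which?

P && !!(!!!P && !(R && !R)) && !R || !!(R && P && !!!P)
= P && !(!!P || R && !R) && !R || !!(R && P && !!!P)   [De Morgan]
= P && !!!P && !R || !!(R && P && !!!P)   [complement / identity]
= P && !!!P && !R || R && P && !!!P   [double negation]
= P && !!!P   [distribution]
= P && !P   [double negation]
= false   [complement]

yes, False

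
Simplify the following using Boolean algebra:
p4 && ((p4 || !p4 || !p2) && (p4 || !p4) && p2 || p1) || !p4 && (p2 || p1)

p2 || p1

p4 && ((p4 || !p4 || !p2) && (p4 || !p4) && p2 || p1) || !p4 && (p2 || p1)
= p4 && ((p4 || !p4) && p2 || p1) || !p4 && (p2 || p1)
= p4 && (p2 || p1) || !p4 && (p2 || p1)
= p2 || p1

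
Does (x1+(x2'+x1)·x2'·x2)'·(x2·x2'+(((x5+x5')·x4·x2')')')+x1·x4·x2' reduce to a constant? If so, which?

no

(x1+(x2'+x1)·x2'·x2)'·(x2·x2'+(((x5+x5')·x4·x2')')')+x1·x4·x2'
= (x1+x2'·x2)'·(x2·x2'+(((x5+x5')·x4·x2')')')+x1·x4·x2'   (absorption)
= (x1+x2'·x2)'·(((x5+x5')·x4·x2')')'+x1·x4·x2'   (complement / identity)
= x1'·(((x5+x5')·x4·x2')')'+x1·x4·x2'   (complement / identity)
= x1'·((x4·x2')')'+x1·x4·x2'   (complement / identity)
= x1'·x4·x2'+x1·x4·x2'   (double negation)
= x4·x2'   (distribution)
This depends on x2, x4, so it is not a constant.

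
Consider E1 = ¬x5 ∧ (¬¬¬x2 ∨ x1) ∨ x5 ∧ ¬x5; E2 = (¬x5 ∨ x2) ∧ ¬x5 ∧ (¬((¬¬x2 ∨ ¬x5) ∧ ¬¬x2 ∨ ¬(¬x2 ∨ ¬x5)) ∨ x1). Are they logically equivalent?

Yes

E1: ¬x5 ∧ (¬¬¬x2 ∨ x1) ∨ x5 ∧ ¬x5
    = ¬x5 ∧ (¬x2 ∨ x1) ∨ x5 ∧ ¬x5   (double negation)
    = ¬x5 ∧ (¬x2 ∨ x1)   (complement / identity)
E2: (¬x5 ∨ x2) ∧ ¬x5 ∧ (¬((¬¬x2 ∨ ¬x5) ∧ ¬¬x2 ∨ ¬(¬x2 ∨ ¬x5)) ∨ x1)
    = (¬x5 ∨ x2) ∧ ¬x5 ∧ (¬(¬¬x2 ∨ ¬(¬x2 ∨ ¬x5)) ∨ x1)   (absorption)
    = (¬x5 ∨ x2) ∧ ¬x5 ∧ (¬x2 ∧ (¬x2 ∨ ¬x5) ∨ x1)   (De Morgan)
    = ¬x5 ∧ (¬x2 ∧ (¬x2 ∨ ¬x5) ∨ x1)   (absorption)
    = ¬x5 ∧ (¬x2 ∨ x1)   (absorption)
Both reduce to ¬x5 ∧ (¬x2 ∨ x1), so they are equivalent.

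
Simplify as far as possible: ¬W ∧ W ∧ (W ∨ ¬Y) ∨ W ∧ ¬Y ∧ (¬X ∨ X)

W ∧ ¬Y

¬W ∧ W ∧ (W ∨ ¬Y) ∨ W ∧ ¬Y ∧ (¬X ∨ X)
= ¬W ∧ W ∨ W ∧ ¬Y ∧ (¬X ∨ X)   — absorption
= ¬W ∧ W ∨ W ∧ ¬Y   — complement / identity
= W ∧ ¬Y   — complement / identity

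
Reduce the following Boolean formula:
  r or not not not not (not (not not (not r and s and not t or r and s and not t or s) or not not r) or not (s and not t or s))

r or not s

r or not not not not (not (not not (not r and s and not t or r and s and not t or s) or not not r) or not (s and not t or s))
= r or not not not not (not (not not (s and not t or s) or not not r) or not (s and not t or s))
= r or not not not not (not (s and not t or s) and not r or not (s and not t or s))
= r or not not not not not (s and not t or s)
= r or not not not not not s
= r or not not not s
= r or not s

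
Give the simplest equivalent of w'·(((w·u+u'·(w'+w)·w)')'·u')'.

w'

w'·(((w·u+u'·(w'+w)·w)')'·u')'
= w'·(((w·u+u'·w)')'·u')'
= w'·((w·u+u'·w)'+u)
= w'·(w'+u)
= w'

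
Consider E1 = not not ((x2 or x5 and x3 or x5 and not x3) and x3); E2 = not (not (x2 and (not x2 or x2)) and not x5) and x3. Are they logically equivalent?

E1: not not ((x2 or x5 and x3 or x5 and not x3) and x3)
    = not not ((x2 or x5) and x3)
    = (x2 or x5) and x3
E2: not (not (x2 and (not x2 or x2)) and not x5) and x3
    = (x2 and (not x2 or x2) or x5) and x3
    = (x2 or x5) and x3
Both reduce to (x2 or x5) and x3, so they are equivalent.

Yes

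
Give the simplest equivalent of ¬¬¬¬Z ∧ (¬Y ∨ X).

Z ∧ (¬Y ∨ X)

¬¬¬¬Z ∧ (¬Y ∨ X)
= ¬¬Z ∧ (¬Y ∨ X)   [double negation]
= Z ∧ (¬Y ∨ X)   [double negation]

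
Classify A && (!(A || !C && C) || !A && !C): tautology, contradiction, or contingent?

contradiction

A && (!(A || !C && C) || !A && !C)
= A && (!A || !A && !C)
= A && !A
= false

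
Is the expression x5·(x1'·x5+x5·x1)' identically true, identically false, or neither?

x5·(x1'·x5+x5·x1)'
= x5·x5'   [distribution]
= 0   [complement]

identically false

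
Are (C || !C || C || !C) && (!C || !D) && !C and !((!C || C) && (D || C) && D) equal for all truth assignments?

E1: (C || !C || C || !C) && (!C || !D) && !C
    = (C || !C) && (!C || !D) && !C   — idempotence
    = (C || !C) && !C   — absorption
    = !C   — complement / identity
E2: !((!C || C) && (D || C) && D)
    = !((D || C) && D)   — complement / identity
    = !D   — absorption
These differ: at C=0, D=1, E1 = 1 but E2 = 0.

No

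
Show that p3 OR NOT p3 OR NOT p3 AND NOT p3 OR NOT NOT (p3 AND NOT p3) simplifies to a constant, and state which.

p3 OR NOT p3 OR NOT p3 AND NOT p3 OR NOT NOT (p3 AND NOT p3)
= p3 OR NOT p3 OR NOT p3 AND NOT p3 OR p3 AND NOT p3   (double negation)
= p3 OR NOT p3 OR NOT p3 AND NOT p3   (complement / identity)
= p3 OR NOT p3 OR NOT p3   (idempotence)
= p3 OR NOT p3   (idempotence)
= TRUE   (complement)

TRUE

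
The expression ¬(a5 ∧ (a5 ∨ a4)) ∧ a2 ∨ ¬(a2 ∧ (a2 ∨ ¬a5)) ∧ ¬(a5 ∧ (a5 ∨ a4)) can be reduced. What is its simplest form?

¬(a5 ∧ (a5 ∨ a4)) ∧ a2 ∨ ¬(a2 ∧ (a2 ∨ ¬a5)) ∧ ¬(a5 ∧ (a5 ∨ a4))
= ¬(a5 ∧ (a5 ∨ a4)) ∧ a2 ∨ ¬a2 ∧ ¬(a5 ∧ (a5 ∨ a4))   [absorption]
= ¬(a5 ∧ (a5 ∨ a4))   [distribution]
= ¬a5   [absorption]

¬a5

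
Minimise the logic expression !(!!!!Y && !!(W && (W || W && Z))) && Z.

!(!!!!Y && !!(W && (W || W && Z))) && Z
= !(!!!!Y && !!(W && W)) && Z   — absorption
= (!!!Y || !(W && W)) && Z   — De Morgan
= (!Y || !(W && W)) && Z   — double negation
= (!Y || !W) && Z   — idempotence

(!Y || !W) && Z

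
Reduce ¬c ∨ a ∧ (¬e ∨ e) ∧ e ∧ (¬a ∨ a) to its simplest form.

¬c ∨ a ∧ (¬e ∨ e) ∧ e ∧ (¬a ∨ a)
= ¬c ∨ a ∧ (¬e ∨ e) ∧ e   [complement / identity]
= ¬c ∨ a ∧ e   [complement / identity]

¬c ∨ a ∧ e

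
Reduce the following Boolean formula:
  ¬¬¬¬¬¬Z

Z

¬¬¬¬¬¬Z
= ¬¬¬¬Z   [double negation]
= ¬¬Z   [double negation]
= Z   [double negation]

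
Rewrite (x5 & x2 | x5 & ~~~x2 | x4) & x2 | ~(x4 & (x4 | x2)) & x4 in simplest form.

(x5 & x2 | x5 & ~~~x2 | x4) & x2 | ~(x4 & (x4 | x2)) & x4
= (x5 & x2 | x5 & ~x2 | x4) & x2 | ~(x4 & (x4 | x2)) & x4   — double negation
= (x5 & x2 | x5 & ~x2 | x4) & x2 | ~x4 & x4   — absorption
= (x5 | x4) & x2 | ~x4 & x4   — distribution
= (x5 | x4) & x2   — complement / identity

(x5 | x4) & x2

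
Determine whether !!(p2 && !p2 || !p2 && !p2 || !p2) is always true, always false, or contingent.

contingent

!!(p2 && !p2 || !p2 && !p2 || !p2)
= !!(!p2 || !p2)   [distribution]
= !!!p2   [idempotence]
= !p2   [double negation]
This depends on p2, so it is not a constant.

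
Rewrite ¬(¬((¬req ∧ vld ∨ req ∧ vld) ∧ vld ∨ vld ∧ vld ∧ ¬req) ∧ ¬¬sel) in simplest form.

vld ∨ ¬sel

¬(¬((¬req ∧ vld ∨ req ∧ vld) ∧ vld ∨ vld ∧ vld ∧ ¬req) ∧ ¬¬sel)
= ¬(¬(vld ∧ vld ∨ vld ∧ vld ∧ ¬req) ∧ ¬¬sel)   (distribution)
= ¬(¬(vld ∧ vld) ∧ ¬¬sel)   (absorption)
= ¬(¬vld ∧ ¬¬sel)   (idempotence)
= vld ∨ ¬sel   (De Morgan)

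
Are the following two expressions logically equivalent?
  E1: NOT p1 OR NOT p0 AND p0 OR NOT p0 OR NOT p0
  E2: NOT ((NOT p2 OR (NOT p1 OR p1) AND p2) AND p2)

No

E1: NOT p1 OR NOT p0 AND p0 OR NOT p0 OR NOT p0
    = NOT p1 OR NOT p0 OR NOT p0
    = NOT p1 OR NOT p0
E2: NOT ((NOT p2 OR (NOT p1 OR p1) AND p2) AND p2)
    = NOT ((NOT p2 OR p2) AND p2)
    = NOT p2
These differ: at p0=1, p1=1, p2=0, E1 = 0 but E2 = 1.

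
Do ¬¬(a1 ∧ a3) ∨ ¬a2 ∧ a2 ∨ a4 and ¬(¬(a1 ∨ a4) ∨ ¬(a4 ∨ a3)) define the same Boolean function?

Yes

E1: ¬¬(a1 ∧ a3) ∨ ¬a2 ∧ a2 ∨ a4
    = ¬¬(a1 ∧ a3) ∨ a4
    = a1 ∧ a3 ∨ a4
E2: ¬(¬(a1 ∨ a4) ∨ ¬(a4 ∨ a3))
    = (a1 ∨ a4) ∧ (a4 ∨ a3)
    = a1 ∧ a3 ∨ a4
Both reduce to a1 ∧ a3 ∨ a4, so they are equivalent.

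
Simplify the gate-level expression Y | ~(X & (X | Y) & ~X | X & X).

Y | ~(X & (X | Y) & ~X | X & X)
= Y | ~(X & ~X | X & X)   (absorption)
= Y | ~X   (distribution)

Y | ~X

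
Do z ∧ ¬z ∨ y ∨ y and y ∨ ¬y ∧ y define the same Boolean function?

Yes

E1: z ∧ ¬z ∨ y ∨ y
    = y ∨ y   (complement / identity)
    = y   (idempotence)
E2: y ∨ ¬y ∧ y
    = y   (complement / identity)
Both reduce to y, so they are equivalent.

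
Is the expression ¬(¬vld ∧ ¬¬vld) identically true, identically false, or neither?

¬(¬vld ∧ ¬¬vld)
= vld ∨ ¬vld   (De Morgan)
= True   (complement)

identically true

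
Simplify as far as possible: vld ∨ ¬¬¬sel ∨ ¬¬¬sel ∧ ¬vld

vld ∨ ¬sel

vld ∨ ¬¬¬sel ∨ ¬¬¬sel ∧ ¬vld
= vld ∨ ¬¬¬sel   (absorption)
= vld ∨ ¬sel   (double negation)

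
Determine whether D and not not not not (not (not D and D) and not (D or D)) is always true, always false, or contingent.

D and not not not not (not (not D and D) and not (D or D))
= D and not not not (not D and D or D or D)   (De Morgan)
= D and not (not D and D or D or D)   (double negation)
= D and not (not D and D or D)   (idempotence)
= D and not D   (complement / identity)
= False   (complement)

always false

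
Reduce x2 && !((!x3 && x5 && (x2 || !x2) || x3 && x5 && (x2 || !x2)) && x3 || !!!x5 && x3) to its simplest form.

x2 && !x3

x2 && !((!x3 && x5 && (x2 || !x2) || x3 && x5 && (x2 || !x2)) && x3 || !!!x5 && x3)
= x2 && !(x5 && (x2 || !x2) && x3 || !!!x5 && x3)   (distribution)
= x2 && !(x5 && (x2 || !x2) && x3 || !x5 && x3)   (double negation)
= x2 && !(x5 && x3 || !x5 && x3)   (complement / identity)
= x2 && !x3   (distribution)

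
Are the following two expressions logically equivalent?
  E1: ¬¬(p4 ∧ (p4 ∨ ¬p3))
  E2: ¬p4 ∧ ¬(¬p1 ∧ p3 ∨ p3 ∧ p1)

E1: ¬¬(p4 ∧ (p4 ∨ ¬p3))
    = p4 ∧ (p4 ∨ ¬p3)   [double negation]
    = p4   [absorption]
E2: ¬p4 ∧ ¬(¬p1 ∧ p3 ∨ p3 ∧ p1)
    = ¬p4 ∧ ¬p3   [distribution]
These differ: at p1=0, p3=1, p4=1, E1 = 1 but E2 = 0.

No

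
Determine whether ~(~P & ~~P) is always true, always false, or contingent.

~(~P & ~~P)
= P | ~P   — De Morgan
= 1   — complement

always true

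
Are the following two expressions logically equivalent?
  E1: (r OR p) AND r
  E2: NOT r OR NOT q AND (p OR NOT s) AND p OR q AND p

No

E1: (r OR p) AND r
    = r   — absorption
E2: NOT r OR NOT q AND (p OR NOT s) AND p OR q AND p
    = NOT r OR NOT q AND p OR q AND p   — absorption
    = NOT r OR p   — distribution
These differ: at p=1, q=1, r=0, s=0, E1 = 0 but E2 = 1.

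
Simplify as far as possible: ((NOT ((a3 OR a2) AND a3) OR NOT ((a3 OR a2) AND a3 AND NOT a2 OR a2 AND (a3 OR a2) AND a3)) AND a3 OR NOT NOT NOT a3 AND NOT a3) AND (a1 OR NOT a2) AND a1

NOT a3 AND a1

((NOT ((a3 OR a2) AND a3) OR NOT ((a3 OR a2) AND a3 AND NOT a2 OR a2 AND (a3 OR a2) AND a3)) AND a3 OR NOT NOT NOT a3 AND NOT a3) AND (a1 OR NOT a2) AND a1
= ((NOT ((a3 OR a2) AND a3) OR NOT ((a3 OR a2) AND a3)) AND a3 OR NOT NOT NOT a3 AND NOT a3) AND (a1 OR NOT a2) AND a1
= ((NOT ((a3 OR a2) AND a3) OR NOT ((a3 OR a2) AND a3)) AND a3 OR NOT a3 AND NOT a3) AND (a1 OR NOT a2) AND a1
= ((NOT ((a3 OR a2) AND a3) OR NOT ((a3 OR a2) AND a3)) AND a3 OR NOT a3 AND NOT a3) AND a1
= (NOT ((a3 OR a2) AND a3) AND a3 OR NOT a3 AND NOT a3) AND a1
= (NOT a3 AND a3 OR NOT a3 AND NOT a3) AND a1
= NOT a3 AND a1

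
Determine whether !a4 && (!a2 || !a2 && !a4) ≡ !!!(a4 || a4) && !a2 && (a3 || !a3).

Yes

E1: !a4 && (!a2 || !a2 && !a4)
    = !a4 && !a2   (absorption)
E2: !!!(a4 || a4) && !a2 && (a3 || !a3)
    = !!!(a4 || a4) && !a2   (complement / identity)
    = !(a4 || a4) && !a2   (double negation)
    = !a4 && !a2   (idempotence)
Both reduce to !a4 && !a2, so they are equivalent.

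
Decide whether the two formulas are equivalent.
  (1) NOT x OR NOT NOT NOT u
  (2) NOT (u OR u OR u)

No

E1: NOT x OR NOT NOT NOT u
    = NOT x OR NOT u   [double negation]
E2: NOT (u OR u OR u)
    = NOT (u OR u)   [idempotence]
    = NOT u   [idempotence]
These differ: at u=1, x=0, E1 = 1 but E2 = 0.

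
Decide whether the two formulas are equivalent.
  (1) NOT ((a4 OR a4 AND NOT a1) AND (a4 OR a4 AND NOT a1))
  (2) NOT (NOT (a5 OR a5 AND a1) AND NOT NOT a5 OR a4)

Yes

E1: NOT ((a4 OR a4 AND NOT a1) AND (a4 OR a4 AND NOT a1))
    = NOT (a4 OR a4 AND NOT a1)   [idempotence]
    = NOT a4   [absorption]
E2: NOT (NOT (a5 OR a5 AND a1) AND NOT NOT a5 OR a4)
    = NOT (NOT a5 AND NOT NOT a5 OR a4)   [absorption]
    = NOT (NOT a5 AND a5 OR a4)   [double negation]
    = NOT a4   [complement / identity]
Both reduce to NOT a4, so they are equivalent.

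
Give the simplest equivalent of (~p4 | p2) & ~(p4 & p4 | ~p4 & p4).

~p4

(~p4 | p2) & ~(p4 & p4 | ~p4 & p4)
= (~p4 | p2) & ~p4
= ~p4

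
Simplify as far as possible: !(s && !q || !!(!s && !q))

q

!(s && !q || !!(!s && !q))
= !(s && !q || !s && !q)   (double negation)
= !!q   (distribution)
= q   (double negation)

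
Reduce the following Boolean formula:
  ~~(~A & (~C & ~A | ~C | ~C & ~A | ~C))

~~(~A & (~C & ~A | ~C | ~C & ~A | ~C))
= ~~(~A & (~C & ~A | ~C))   (idempotence)
= ~~(~A & ~C)   (absorption)
= ~A & ~C   (double negation)

~A & ~C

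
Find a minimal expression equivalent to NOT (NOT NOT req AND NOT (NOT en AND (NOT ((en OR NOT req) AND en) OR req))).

NOT (NOT NOT req AND NOT (NOT en AND (NOT ((en OR NOT req) AND en) OR req)))
= NOT req OR NOT en AND (NOT ((en OR NOT req) AND en) OR req)   [De Morgan]
= NOT req OR NOT en AND (NOT en OR req)   [absorption]
= NOT req OR NOT en   [absorption]

NOT req OR NOT en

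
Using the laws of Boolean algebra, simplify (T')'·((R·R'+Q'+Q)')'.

T

(T')'·((R·R'+Q'+Q)')'
= (T')'·(R·R'+Q'+Q)
= T·(R·R'+Q'+Q)
= T·(Q'+Q)
= T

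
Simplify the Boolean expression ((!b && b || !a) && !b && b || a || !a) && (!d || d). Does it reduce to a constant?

true

((!b && b || !a) && !b && b || a || !a) && (!d || d)
= (!b && b || a || !a) && (!d || d)   (absorption)
= !b && b || a || !a   (complement / identity)
= a || !a   (complement / identity)
= true   (complement)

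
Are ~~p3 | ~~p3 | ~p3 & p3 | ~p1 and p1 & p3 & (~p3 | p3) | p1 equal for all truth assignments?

No

E1: ~~p3 | ~~p3 | ~p3 & p3 | ~p1
    = ~~p3 | ~p3 & p3 | ~p1   [idempotence]
    = p3 | ~p3 & p3 | ~p1   [double negation]
    = p3 | ~p1   [complement / identity]
E2: p1 & p3 & (~p3 | p3) | p1
    = p1 & p3 | p1   [complement / identity]
    = p1   [absorption]
These differ: at p1=0, p3=0, E1 = 1 but E2 = 0.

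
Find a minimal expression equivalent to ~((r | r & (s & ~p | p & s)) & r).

~((r | r & (s & ~p | p & s)) & r)
= ~((r | r & s) & r)
= ~(r & r)
= ~r

~r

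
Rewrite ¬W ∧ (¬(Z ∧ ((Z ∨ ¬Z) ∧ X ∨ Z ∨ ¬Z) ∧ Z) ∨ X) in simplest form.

¬W ∧ (¬(Z ∧ ((Z ∨ ¬Z) ∧ X ∨ Z ∨ ¬Z) ∧ Z) ∨ X)
= ¬W ∧ (¬(Z ∧ (Z ∨ ¬Z) ∧ Z) ∨ X)   — absorption
= ¬W ∧ (¬(Z ∧ Z) ∨ X)   — complement / identity
= ¬W ∧ (¬Z ∨ X)   — idempotence

¬W ∧ (¬Z ∨ X)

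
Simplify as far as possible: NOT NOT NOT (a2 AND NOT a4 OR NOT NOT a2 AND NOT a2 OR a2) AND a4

NOT NOT NOT (a2 AND NOT a4 OR NOT NOT a2 AND NOT a2 OR a2) AND a4
= NOT NOT NOT (a2 AND NOT a4 OR a2 AND NOT a2 OR a2) AND a4   [double negation]
= NOT NOT NOT (a2 AND NOT a4 OR a2) AND a4   [complement / identity]
= NOT NOT NOT a2 AND a4   [absorption]
= NOT a2 AND a4   [double negation]

NOT a2 AND a4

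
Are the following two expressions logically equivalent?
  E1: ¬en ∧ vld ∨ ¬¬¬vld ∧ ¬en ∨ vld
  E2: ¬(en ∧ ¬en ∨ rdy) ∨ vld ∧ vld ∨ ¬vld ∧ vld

No

E1: ¬en ∧ vld ∨ ¬¬¬vld ∧ ¬en ∨ vld
    = ¬en ∧ vld ∨ ¬vld ∧ ¬en ∨ vld   — double negation
    = ¬en ∨ vld   — distribution
E2: ¬(en ∧ ¬en ∨ rdy) ∨ vld ∧ vld ∨ ¬vld ∧ vld
    = ¬rdy ∨ vld ∧ vld ∨ ¬vld ∧ vld   — complement / identity
    = ¬rdy ∨ vld   — distribution
These differ: at en=1, rdy=0, vld=0, E1 = 0 but E2 = 1.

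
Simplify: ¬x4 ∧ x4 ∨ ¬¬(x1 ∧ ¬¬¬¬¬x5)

¬x4 ∧ x4 ∨ ¬¬(x1 ∧ ¬¬¬¬¬x5)
= ¬x4 ∧ x4 ∨ ¬¬(x1 ∧ ¬¬¬x5)   [double negation]
= ¬x4 ∧ x4 ∨ ¬¬(x1 ∧ ¬x5)   [double negation]
= ¬¬(x1 ∧ ¬x5)   [complement / identity]
= x1 ∧ ¬x5   [double negation]

x1 ∧ ¬x5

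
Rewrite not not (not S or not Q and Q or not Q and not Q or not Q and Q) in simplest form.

not not (not S or not Q and Q or not Q and not Q or not Q and Q)
= not not (not S or not Q or not Q and Q)   [distribution]
= not S or not Q or not Q and Q   [double negation]
= not S or not Q   [complement / identity]

not S or not Q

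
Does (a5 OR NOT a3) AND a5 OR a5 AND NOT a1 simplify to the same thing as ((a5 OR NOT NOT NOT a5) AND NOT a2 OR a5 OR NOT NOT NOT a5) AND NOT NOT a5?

E1: (a5 OR NOT a3) AND a5 OR a5 AND NOT a1
    = a5 OR a5 AND NOT a1   — absorption
    = a5   — absorption
E2: ((a5 OR NOT NOT NOT a5) AND NOT a2 OR a5 OR NOT NOT NOT a5) AND NOT NOT a5
    = (a5 OR NOT NOT NOT a5) AND NOT NOT a5   — absorption
    = (a5 OR NOT a5) AND NOT NOT a5   — double negation
    = NOT NOT a5   — complement / identity
    = a5   — double negation
Both reduce to a5, so they are equivalent.

Yes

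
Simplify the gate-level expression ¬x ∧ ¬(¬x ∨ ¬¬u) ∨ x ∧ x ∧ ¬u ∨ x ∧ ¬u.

x ∧ ¬u

¬x ∧ ¬(¬x ∨ ¬¬u) ∨ x ∧ x ∧ ¬u ∨ x ∧ ¬u
= ¬x ∧ x ∧ ¬u ∨ x ∧ x ∧ ¬u ∨ x ∧ ¬u   (De Morgan)
= x ∧ ¬u ∨ x ∧ ¬u   (distribution)
= x ∧ ¬u   (idempotence)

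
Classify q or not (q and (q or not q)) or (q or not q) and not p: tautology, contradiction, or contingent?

tautology

q or not (q and (q or not q)) or (q or not q) and not p
= q or not q or (q or not q) and not p
= q or not q
= True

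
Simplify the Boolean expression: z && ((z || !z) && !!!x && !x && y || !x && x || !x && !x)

z && !x

z && ((z || !z) && !!!x && !x && y || !x && x || !x && !x)
= z && (!!!x && !x && y || !x && x || !x && !x)
= z && (!!!x && !x && y || !x && !x)
= z && (!x && !x && y || !x && !x)
= z && !x && !x
= z && !x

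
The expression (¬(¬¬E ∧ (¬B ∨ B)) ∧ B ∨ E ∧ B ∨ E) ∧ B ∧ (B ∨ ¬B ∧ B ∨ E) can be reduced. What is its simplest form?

B

(¬(¬¬E ∧ (¬B ∨ B)) ∧ B ∨ E ∧ B ∨ E) ∧ B ∧ (B ∨ ¬B ∧ B ∨ E)
= (¬(E ∧ (¬B ∨ B)) ∧ B ∨ E ∧ B ∨ E) ∧ B ∧ (B ∨ ¬B ∧ B ∨ E)   [double negation]
= (¬E ∧ B ∨ E ∧ B ∨ E) ∧ B ∧ (B ∨ ¬B ∧ B ∨ E)   [complement / identity]
= (B ∨ E) ∧ B ∧ (B ∨ ¬B ∧ B ∨ E)   [distribution]
= (B ∨ E) ∧ B ∧ (B ∨ E)   [complement / identity]
= (B ∨ E) ∧ B   [absorption]
= B   [absorption]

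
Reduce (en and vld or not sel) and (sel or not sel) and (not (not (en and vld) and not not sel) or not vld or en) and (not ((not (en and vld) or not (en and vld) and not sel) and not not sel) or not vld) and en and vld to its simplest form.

(en and vld or not sel) and (sel or not sel) and (not (not (en and vld) and not not sel) or not vld or en) and (not ((not (en and vld) or not (en and vld) and not sel) and not not sel) or not vld) and en and vld
= (en and vld or not sel) and (sel or not sel) and (not (not (en and vld) and not not sel) or not vld or en) and (not (not (en and vld) and not not sel) or not vld) and en and vld   (absorption)
= (en and vld or not sel) and (sel or not sel) and (not (not (en and vld) and not not sel) or not vld) and en and vld   (absorption)
= (en and vld or not sel) and (not (not (en and vld) and not not sel) or not vld) and en and vld   (complement / identity)
= (en and vld or not sel) and (en and vld or not sel or not vld) and en and vld   (De Morgan)
= (en and vld or not sel) and en and vld   (absorption)
= en and vld   (absorption)

en and vld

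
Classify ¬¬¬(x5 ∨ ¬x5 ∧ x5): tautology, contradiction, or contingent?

contingent

¬¬¬(x5 ∨ ¬x5 ∧ x5)
= ¬¬¬x5
= ¬x5
This depends on x5, so it is not a constant.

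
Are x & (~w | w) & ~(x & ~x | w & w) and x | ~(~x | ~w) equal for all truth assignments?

E1: x & (~w | w) & ~(x & ~x | w & w)
    = x & ~(x & ~x | w & w)
    = x & ~(w & w)
    = x & ~w
E2: x | ~(~x | ~w)
    = x | x & w
    = x
These differ: at w=1, x=1, E1 = 0 but E2 = 1.

No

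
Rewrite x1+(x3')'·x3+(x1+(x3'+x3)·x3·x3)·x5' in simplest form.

x1+(x3')'·x3+(x1+(x3'+x3)·x3·x3)·x5'
= x1+(x3')'·x3+(x1+x3·x3)·x5'   [complement / identity]
= x1+x3·x3+(x1+x3·x3)·x5'   [double negation]
= x1+x3·x3   [absorption]
= x1+x3   [idempotence]

x1+x3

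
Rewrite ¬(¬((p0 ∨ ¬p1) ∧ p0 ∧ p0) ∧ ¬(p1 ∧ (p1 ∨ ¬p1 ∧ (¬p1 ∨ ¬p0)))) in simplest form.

p0 ∨ p1

¬(¬((p0 ∨ ¬p1) ∧ p0 ∧ p0) ∧ ¬(p1 ∧ (p1 ∨ ¬p1 ∧ (¬p1 ∨ ¬p0))))
= (p0 ∨ ¬p1) ∧ p0 ∧ p0 ∨ p1 ∧ (p1 ∨ ¬p1 ∧ (¬p1 ∨ ¬p0))   (De Morgan)
= p0 ∧ p0 ∨ p1 ∧ (p1 ∨ ¬p1 ∧ (¬p1 ∨ ¬p0))   (absorption)
= p0 ∨ p1 ∧ (p1 ∨ ¬p1 ∧ (¬p1 ∨ ¬p0))   (idempotence)
= p0 ∨ p1 ∧ (p1 ∨ ¬p1)   (absorption)
= p0 ∨ p1   (complement / identity)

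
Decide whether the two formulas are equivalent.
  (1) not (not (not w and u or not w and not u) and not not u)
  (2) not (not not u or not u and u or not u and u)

No

E1: not (not (not w and u or not w and not u) and not not u)
    = not (not not w and not not u)
    = not w or not u
E2: not (not not u or not u and u or not u and u)
    = not (not not u or not u and u)
    = not not not u
    = not u
These differ: at u=1, w=0, E1 = 1 but E2 = 0.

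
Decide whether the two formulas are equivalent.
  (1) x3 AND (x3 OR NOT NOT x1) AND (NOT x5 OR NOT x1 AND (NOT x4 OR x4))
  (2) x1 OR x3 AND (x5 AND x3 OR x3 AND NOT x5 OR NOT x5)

No

E1: x3 AND (x3 OR NOT NOT x1) AND (NOT x5 OR NOT x1 AND (NOT x4 OR x4))
    = x3 AND (x3 OR x1) AND (NOT x5 OR NOT x1 AND (NOT x4 OR x4))   [double negation]
    = x3 AND (x3 OR x1) AND (NOT x5 OR NOT x1)   [complement / identity]
    = x3 AND (NOT x5 OR NOT x1)   [absorption]
E2: x1 OR x3 AND (x5 AND x3 OR x3 AND NOT x5 OR NOT x5)
    = x1 OR x3 AND (x3 OR NOT x5)   [distribution]
    = x1 OR x3   [absorption]
These differ: at x1=1, x3=0, x4=0, x5=0, E1 = 0 but E2 = 1.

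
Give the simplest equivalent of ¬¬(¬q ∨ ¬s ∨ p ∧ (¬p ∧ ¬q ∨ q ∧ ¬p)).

¬¬(¬q ∨ ¬s ∨ p ∧ (¬p ∧ ¬q ∨ q ∧ ¬p))
= ¬¬(¬q ∨ ¬s ∨ p ∧ ¬p)   (distribution)
= ¬¬(¬q ∨ ¬s)   (complement / identity)
= ¬q ∨ ¬s   (double negation)

¬q ∨ ¬s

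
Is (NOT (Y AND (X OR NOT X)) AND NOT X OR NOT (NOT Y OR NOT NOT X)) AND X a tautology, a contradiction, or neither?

(NOT (Y AND (X OR NOT X)) AND NOT X OR NOT (NOT Y OR NOT NOT X)) AND X
= (NOT Y AND NOT X OR NOT (NOT Y OR NOT NOT X)) AND X   (complement / identity)
= (NOT Y AND NOT X OR Y AND NOT X) AND X   (De Morgan)
= NOT X AND X   (distribution)
= FALSE   (complement)

contradiction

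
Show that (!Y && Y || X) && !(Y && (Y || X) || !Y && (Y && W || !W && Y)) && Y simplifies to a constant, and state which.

(!Y && Y || X) && !(Y && (Y || X) || !Y && (Y && W || !W && Y)) && Y
= (!Y && Y || X) && !(Y && (Y || X) || !Y && Y) && Y   — distribution
= (!Y && Y || X) && !(Y && (Y || X)) && Y   — complement / identity
= (!Y && Y || X) && !Y && Y   — absorption
= !Y && Y   — absorption
= false   — complement

false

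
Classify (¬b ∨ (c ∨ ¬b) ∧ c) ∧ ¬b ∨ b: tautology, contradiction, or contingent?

tautology

(¬b ∨ (c ∨ ¬b) ∧ c) ∧ ¬b ∨ b
= (¬b ∨ c) ∧ ¬b ∨ b
= ¬b ∨ b
= True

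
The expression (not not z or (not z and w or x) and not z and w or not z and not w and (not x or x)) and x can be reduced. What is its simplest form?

x

(not not z or (not z and w or x) and not z and w or not z and not w and (not x or x)) and x
= (not not z or not z and w or not z and not w and (not x or x)) and x   [absorption]
= (z or not z and w or not z and not w and (not x or x)) and x   [double negation]
= (z or not z and w or not z and not w) and x   [complement / identity]
= (z or not z) and x   [distribution]
= x   [complement / identity]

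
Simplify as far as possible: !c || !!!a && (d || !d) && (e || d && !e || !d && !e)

!c || !a

!c || !!!a && (d || !d) && (e || d && !e || !d && !e)
= !c || !a && (d || !d) && (e || d && !e || !d && !e)
= !c || !a && (d || !d) && (e || !e)
= !c || !a && (d || !d)
= !c || !a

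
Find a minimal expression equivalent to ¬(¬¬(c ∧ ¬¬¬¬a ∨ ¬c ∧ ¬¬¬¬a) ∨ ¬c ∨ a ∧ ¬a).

¬a ∧ c

¬(¬¬(c ∧ ¬¬¬¬a ∨ ¬c ∧ ¬¬¬¬a) ∨ ¬c ∨ a ∧ ¬a)
= ¬(¬¬¬¬¬¬a ∨ ¬c ∨ a ∧ ¬a)   — distribution
= ¬(¬¬¬¬a ∨ ¬c ∨ a ∧ ¬a)   — double negation
= ¬(¬¬a ∨ ¬c ∨ a ∧ ¬a)   — double negation
= ¬(¬¬a ∨ ¬c)   — complement / identity
= ¬a ∧ c   — De Morgan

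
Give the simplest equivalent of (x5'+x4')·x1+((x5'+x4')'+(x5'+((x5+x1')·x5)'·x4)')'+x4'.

(x5'+x4')·x1+((x5'+x4')'+(x5'+((x5+x1')·x5)'·x4)')'+x4'
= (x5'+x4')·x1+((x5'+x4')'+(x5'+x5'·x4)')'+x4'   — absorption
= (x5'+x4')·x1+(x5'+x4')·(x5'+x5'·x4)+x4'   — De Morgan
= (x5'+x4')·x1+(x5'+x4')·x5'+x4'   — absorption
= (x5'+x4')·x1+x5'+x4'   — absorption
= x5'+x4'   — absorption

x5'+x4'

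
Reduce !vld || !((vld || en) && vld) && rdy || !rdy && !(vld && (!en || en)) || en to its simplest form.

!vld || !((vld || en) && vld) && rdy || !rdy && !(vld && (!en || en)) || en
= !vld || !vld && rdy || !rdy && !(vld && (!en || en)) || en   (absorption)
= !vld || !vld && rdy || !rdy && !vld || en   (complement / identity)
= !vld || !vld || en   (distribution)
= !vld || en   (idempotence)

!vld || en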